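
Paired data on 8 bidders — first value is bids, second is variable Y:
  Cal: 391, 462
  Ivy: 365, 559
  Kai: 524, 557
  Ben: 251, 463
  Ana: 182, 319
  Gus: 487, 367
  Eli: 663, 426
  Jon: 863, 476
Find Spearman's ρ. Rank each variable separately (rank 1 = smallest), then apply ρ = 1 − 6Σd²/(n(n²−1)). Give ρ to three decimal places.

Ranks of variable 1: 4, 3, 6, 2, 1, 5, 7, 8
Ranks of variable 2: 4, 8, 7, 5, 1, 2, 3, 6
d = r₁ − r₂: 0, -5, -1, -3, 0, 3, 4, 2
d²: 0, 25, 1, 9, 0, 9, 16, 4; Σd² = 64
ρ = 1 − 6·64/(8·63) = 1 − 384/504 = 0.238

0.238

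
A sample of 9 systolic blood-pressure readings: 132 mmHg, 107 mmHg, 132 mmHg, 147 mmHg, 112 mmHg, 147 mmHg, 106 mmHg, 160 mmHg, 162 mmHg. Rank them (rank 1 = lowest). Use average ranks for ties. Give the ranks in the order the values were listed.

Sorted (ascending): 106, 107, 112, 132, 132, 147, 147, 160, 162
The 2 values of 132 occupy positions 4–5 → average rank (4+5)/2 = 4.5.
The 2 values of 147 occupy positions 6–7 → average rank (6+7)/2 = 6.5.

4.5, 2, 4.5, 6.5, 3, 6.5, 1, 8, 9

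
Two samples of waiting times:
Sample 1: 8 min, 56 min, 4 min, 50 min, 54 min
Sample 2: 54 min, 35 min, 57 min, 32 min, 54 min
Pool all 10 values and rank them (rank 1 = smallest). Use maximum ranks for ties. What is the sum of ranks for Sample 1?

Sorted (ascending): 4, 8, 32, 35, 50, 54, 54, 54, 56, 57
The 3 values of 54 occupy positions 6–8 → each gets rank 8.
Sample 1 values → pooled ranks: 8→2, 56→9, 4→1, 50→5, 54→8
Rank sum = 2 + 9 + 1 + 5 + 8 = 25

25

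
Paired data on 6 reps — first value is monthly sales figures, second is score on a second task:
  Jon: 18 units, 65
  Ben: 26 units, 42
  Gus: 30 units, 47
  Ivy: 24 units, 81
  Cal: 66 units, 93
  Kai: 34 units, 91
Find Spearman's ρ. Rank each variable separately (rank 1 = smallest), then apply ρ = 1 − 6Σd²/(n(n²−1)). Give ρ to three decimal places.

Ranks of variable 1: 1, 3, 4, 2, 6, 5
Ranks of variable 2: 3, 1, 2, 4, 6, 5
d = r₁ − r₂: -2, 2, 2, -2, 0, 0
d²: 4, 4, 4, 4, 0, 0; Σd² = 16
ρ = 1 − 6·16/(6·35) = 1 − 96/210 = 0.543

0.543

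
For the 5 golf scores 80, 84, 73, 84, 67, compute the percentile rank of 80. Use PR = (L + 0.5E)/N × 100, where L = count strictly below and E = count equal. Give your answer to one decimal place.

N = 5.
Strictly below 80: 2. Equal to 80: 1.
PR = (2 + 0.5·1)/5 × 100 = 50.0

50.0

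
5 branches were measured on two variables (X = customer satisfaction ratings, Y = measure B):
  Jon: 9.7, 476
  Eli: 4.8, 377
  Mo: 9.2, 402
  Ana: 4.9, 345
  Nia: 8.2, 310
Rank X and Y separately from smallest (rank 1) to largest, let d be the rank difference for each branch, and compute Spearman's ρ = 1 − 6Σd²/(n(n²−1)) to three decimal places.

0.600

Ranks of variable 1: 5, 1, 4, 2, 3
Ranks of variable 2: 5, 3, 4, 2, 1
d = r₁ − r₂: 0, -2, 0, 0, 2
d²: 0, 4, 0, 0, 4; Σd² = 8
ρ = 1 − 6·8/(5·24) = 1 − 48/120 = 0.600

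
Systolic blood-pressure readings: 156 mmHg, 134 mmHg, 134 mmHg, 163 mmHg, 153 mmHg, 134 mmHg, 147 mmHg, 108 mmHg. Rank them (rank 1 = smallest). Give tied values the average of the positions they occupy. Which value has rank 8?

163

Sorted (ascending): 108, 134, 134, 134, 147, 153, 156, 163
The 3 values of 134 occupy positions 2–4 → average rank 3.
Rank 8 → value 163.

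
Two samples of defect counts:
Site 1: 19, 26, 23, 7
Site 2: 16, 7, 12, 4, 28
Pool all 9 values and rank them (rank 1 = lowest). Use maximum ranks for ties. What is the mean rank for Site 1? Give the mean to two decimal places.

Sorted (ascending): 4, 7, 7, 12, 16, 19, 23, 26, 28
The 2 values of 7 occupy positions 2–3 → each gets rank 3.
Site 1 values → pooled ranks: 19→6, 26→8, 23→7, 7→3
Mean rank = (6 + 8 + 7 + 3) / 4 = 6.00

6.00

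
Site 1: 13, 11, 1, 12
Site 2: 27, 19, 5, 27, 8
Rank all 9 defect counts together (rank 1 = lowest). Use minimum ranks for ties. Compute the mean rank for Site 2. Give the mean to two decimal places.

5.60

Sorted (ascending): 1, 5, 8, 11, 12, 13, 19, 27, 27
The 2 values of 27 occupy positions 8–9 → each gets rank 8.
Site 2 values → pooled ranks: 27→8, 19→7, 5→2, 27→8, 8→3
Mean rank = (8 + 7 + 2 + 8 + 3) / 5 = 5.60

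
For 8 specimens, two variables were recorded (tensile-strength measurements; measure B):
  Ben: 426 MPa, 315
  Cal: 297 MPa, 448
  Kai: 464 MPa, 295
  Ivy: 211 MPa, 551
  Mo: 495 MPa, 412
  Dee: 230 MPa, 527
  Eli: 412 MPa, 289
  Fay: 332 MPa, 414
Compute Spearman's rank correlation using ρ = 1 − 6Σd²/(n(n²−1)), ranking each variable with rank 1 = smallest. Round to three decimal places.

-0.786

Ranks of variable 1: 6, 3, 7, 1, 8, 2, 5, 4
Ranks of variable 2: 3, 6, 2, 8, 4, 7, 1, 5
d = r₁ − r₂: 3, -3, 5, -7, 4, -5, 4, -1
d²: 9, 9, 25, 49, 16, 25, 16, 1; Σd² = 150
ρ = 1 − 6·150/(8·63) = 1 − 900/504 = -0.786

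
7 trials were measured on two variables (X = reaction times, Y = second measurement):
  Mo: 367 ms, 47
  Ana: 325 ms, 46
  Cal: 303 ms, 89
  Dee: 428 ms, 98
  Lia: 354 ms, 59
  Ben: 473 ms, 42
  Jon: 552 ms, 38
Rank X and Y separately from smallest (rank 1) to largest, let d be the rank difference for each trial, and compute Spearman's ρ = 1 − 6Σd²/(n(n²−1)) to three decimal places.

-0.536

Ranks of variable 1: 4, 2, 1, 5, 3, 6, 7
Ranks of variable 2: 4, 3, 6, 7, 5, 2, 1
d = r₁ − r₂: 0, -1, -5, -2, -2, 4, 6
d²: 0, 1, 25, 4, 4, 16, 36; Σd² = 86
ρ = 1 − 6·86/(7·48) = 1 − 516/336 = -0.536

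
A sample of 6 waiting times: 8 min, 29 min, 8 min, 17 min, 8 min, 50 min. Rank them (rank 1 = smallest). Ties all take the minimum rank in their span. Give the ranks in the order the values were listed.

Sorted (ascending): 8, 8, 8, 17, 29, 50
The 3 values of 8 occupy positions 1–3 → each gets rank 1.

1, 5, 1, 4, 1, 6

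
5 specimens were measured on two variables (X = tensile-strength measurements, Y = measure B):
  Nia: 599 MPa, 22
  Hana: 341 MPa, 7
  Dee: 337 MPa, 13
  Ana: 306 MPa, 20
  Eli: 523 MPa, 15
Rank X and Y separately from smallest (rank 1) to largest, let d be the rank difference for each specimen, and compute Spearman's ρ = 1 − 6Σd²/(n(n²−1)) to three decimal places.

0.300

Ranks of variable 1: 5, 3, 2, 1, 4
Ranks of variable 2: 5, 1, 2, 4, 3
d = r₁ − r₂: 0, 2, 0, -3, 1
d²: 0, 4, 0, 9, 1; Σd² = 14
ρ = 1 − 6·14/(5·24) = 1 − 84/120 = 0.300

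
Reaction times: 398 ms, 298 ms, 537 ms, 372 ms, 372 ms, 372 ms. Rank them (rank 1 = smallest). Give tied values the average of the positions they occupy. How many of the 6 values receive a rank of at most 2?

1

Sorted (ascending): 298, 372, 372, 372, 398, 537
The 3 values of 372 occupy positions 2–4 → average rank 3.
Ranks ≤ 2: {1} → 1 value.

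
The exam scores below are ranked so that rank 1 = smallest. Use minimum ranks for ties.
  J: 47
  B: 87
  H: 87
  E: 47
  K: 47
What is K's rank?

Sorted (ascending): 47, 47, 47, 87, 87
The 3 values of 47 occupy positions 1–3 → each gets rank 1.
The 2 values of 87 occupy positions 4–5 → each gets rank 4.
K has value 47 → rank 1.

1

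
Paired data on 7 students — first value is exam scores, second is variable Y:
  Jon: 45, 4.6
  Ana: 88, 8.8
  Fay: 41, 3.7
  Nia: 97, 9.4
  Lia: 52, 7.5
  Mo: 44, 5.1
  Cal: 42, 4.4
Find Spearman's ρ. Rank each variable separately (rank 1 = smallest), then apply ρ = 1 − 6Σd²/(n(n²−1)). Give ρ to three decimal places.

0.964

Ranks of variable 1: 4, 6, 1, 7, 5, 3, 2
Ranks of variable 2: 3, 6, 1, 7, 5, 4, 2
d = r₁ − r₂: 1, 0, 0, 0, 0, -1, 0
d²: 1, 0, 0, 0, 0, 1, 0; Σd² = 2
ρ = 1 − 6·2/(7·48) = 1 − 12/336 = 0.964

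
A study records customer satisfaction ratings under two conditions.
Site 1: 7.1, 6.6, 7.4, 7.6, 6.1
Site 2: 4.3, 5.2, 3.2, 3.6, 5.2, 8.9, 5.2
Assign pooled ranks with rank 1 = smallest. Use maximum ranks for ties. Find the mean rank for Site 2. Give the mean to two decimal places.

Sorted (ascending): 3.2, 3.6, 4.3, 5.2, 5.2, 5.2, 6.1, 6.6, 7.1, 7.4, 7.6, 8.9
The 3 values of 5.2 occupy positions 4–6 → each gets rank 6.
Site 2 values → pooled ranks: 4.3→3, 5.2→6, 3.2→1, 3.6→2, 5.2→6, 8.9→12, 5.2→6
Mean rank = (3 + 6 + 1 + 2 + 6 + 12 + 6) / 7 = 5.14

5.14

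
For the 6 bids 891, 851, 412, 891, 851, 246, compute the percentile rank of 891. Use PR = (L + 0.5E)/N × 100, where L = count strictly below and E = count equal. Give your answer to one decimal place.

83.3

N = 6.
Strictly below 891: 4. Equal to 891: 2.
PR = (4 + 0.5·2)/6 × 100 = 83.3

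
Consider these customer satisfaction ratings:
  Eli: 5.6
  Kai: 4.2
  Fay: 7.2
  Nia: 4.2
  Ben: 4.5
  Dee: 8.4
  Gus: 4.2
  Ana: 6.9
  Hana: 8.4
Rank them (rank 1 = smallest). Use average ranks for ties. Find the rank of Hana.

Sorted (ascending): 4.2, 4.2, 4.2, 4.5, 5.6, 6.9, 7.2, 8.4, 8.4
The 3 values of 4.2 occupy positions 1–3 → average rank 2.
The 2 values of 8.4 occupy positions 8–9 → average rank (8+9)/2 = 8.5.
Hana has value 8.4 → rank 8.5.

8.5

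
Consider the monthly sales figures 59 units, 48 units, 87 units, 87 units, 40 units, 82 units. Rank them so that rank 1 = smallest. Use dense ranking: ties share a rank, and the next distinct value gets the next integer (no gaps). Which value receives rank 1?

Sorted (ascending): 40, 48, 59, 82, 87, 87
The 2 values of 87 share dense rank 5.
Remaining distinct values take the next consecutive integers.
Rank 1 → value 40.

40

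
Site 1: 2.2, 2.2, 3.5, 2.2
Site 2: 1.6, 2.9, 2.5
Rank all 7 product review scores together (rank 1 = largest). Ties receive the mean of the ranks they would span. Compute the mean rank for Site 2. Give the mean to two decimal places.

4.00

Sorted (descending): 3.5, 2.9, 2.5, 2.2, 2.2, 2.2, 1.6
The 3 values of 2.2 occupy positions 4–6 → average rank 5.
Site 2 values → pooled ranks: 1.6→7, 2.9→2, 2.5→3
Mean rank = (7 + 2 + 3) / 3 = 4.00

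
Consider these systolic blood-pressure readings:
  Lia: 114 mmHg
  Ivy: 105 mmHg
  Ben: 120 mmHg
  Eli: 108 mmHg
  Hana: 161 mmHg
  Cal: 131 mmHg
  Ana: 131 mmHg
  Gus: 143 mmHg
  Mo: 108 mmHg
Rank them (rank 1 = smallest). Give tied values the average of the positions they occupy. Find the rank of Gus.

8

Sorted (ascending): 105, 108, 108, 114, 120, 131, 131, 143, 161
The 2 values of 108 occupy positions 2–3 → average rank (2+3)/2 = 2.5.
The 2 values of 131 occupy positions 6–7 → average rank (6+7)/2 = 6.5.
Gus has value 143 mmHg → rank 8.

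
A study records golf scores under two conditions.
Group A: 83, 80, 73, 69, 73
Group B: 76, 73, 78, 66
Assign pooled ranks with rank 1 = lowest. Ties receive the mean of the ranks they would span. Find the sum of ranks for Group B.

18

Sorted (ascending): 66, 69, 73, 73, 73, 76, 78, 80, 83
The 3 values of 73 occupy positions 3–5 → average rank 4.
Group B values → pooled ranks: 76→6, 73→4, 78→7, 66→1
Rank sum = 6 + 4 + 7 + 1 = 18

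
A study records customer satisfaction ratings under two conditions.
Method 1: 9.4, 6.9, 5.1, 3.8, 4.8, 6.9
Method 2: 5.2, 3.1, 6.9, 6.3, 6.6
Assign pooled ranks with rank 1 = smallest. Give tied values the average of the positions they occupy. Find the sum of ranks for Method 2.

Sorted (ascending): 3.1, 3.8, 4.8, 5.1, 5.2, 6.3, 6.6, 6.9, 6.9, 6.9, 9.4
The 3 values of 6.9 occupy positions 8–10 → average rank 9.
Method 2 values → pooled ranks: 5.2→5, 3.1→1, 6.9→9, 6.3→6, 6.6→7
Rank sum = 5 + 1 + 9 + 6 + 7 = 28

28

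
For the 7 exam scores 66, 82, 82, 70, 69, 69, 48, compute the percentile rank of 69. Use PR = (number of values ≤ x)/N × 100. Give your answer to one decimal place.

N = 7.
Strictly below 69: 2. Equal to 69: 2.
PR = 4/7 × 100 = 57.1

57.1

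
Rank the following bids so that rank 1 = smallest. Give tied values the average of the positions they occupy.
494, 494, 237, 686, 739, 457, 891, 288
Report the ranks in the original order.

Sorted (ascending): 237, 288, 457, 494, 494, 686, 739, 891
The 2 values of 494 occupy positions 4–5 → average rank (4+5)/2 = 4.5.

4.5, 4.5, 1, 6, 7, 3, 8, 2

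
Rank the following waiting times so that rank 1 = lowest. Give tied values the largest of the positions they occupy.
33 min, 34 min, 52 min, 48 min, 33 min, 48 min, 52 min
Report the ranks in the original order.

2, 3, 7, 5, 2, 5, 7

Sorted (ascending): 33, 33, 34, 48, 48, 52, 52
The 2 values of 33 occupy positions 1–2 → each gets rank 2.
The 2 values of 48 occupy positions 4–5 → each gets rank 5.
The 2 values of 52 occupy positions 6–7 → each gets rank 7.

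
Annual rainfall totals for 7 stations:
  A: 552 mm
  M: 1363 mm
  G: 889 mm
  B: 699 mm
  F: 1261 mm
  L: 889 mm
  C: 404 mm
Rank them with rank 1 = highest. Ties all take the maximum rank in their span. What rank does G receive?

Sorted (descending): 1363, 1261, 889, 889, 699, 552, 404
The 2 values of 889 occupy positions 3–4 → each gets rank 4.
G has value 889 mm → rank 4.

4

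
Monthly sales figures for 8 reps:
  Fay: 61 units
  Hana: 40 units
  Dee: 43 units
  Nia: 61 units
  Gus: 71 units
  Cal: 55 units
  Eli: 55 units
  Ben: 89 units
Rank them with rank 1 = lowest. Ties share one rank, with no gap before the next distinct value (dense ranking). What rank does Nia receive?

Sorted (ascending): 40, 43, 55, 55, 61, 61, 71, 89
The 2 values of 55 share dense rank 3.
The 2 values of 61 share dense rank 4.
Remaining distinct values take the next consecutive integers.
Nia has value 61 units → rank 4.

4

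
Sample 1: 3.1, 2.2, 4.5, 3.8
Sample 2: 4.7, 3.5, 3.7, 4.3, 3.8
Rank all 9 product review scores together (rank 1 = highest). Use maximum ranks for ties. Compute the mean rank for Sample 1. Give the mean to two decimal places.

6.00

Sorted (descending): 4.7, 4.5, 4.3, 3.8, 3.8, 3.7, 3.5, 3.1, 2.2
The 2 values of 3.8 occupy positions 4–5 → each gets rank 5.
Sample 1 values → pooled ranks: 3.1→8, 2.2→9, 4.5→2, 3.8→5
Mean rank = (8 + 9 + 2 + 5) / 4 = 6.00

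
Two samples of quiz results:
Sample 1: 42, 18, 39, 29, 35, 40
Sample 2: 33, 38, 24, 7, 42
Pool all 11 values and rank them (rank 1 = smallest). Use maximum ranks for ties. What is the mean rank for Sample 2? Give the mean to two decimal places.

Sorted (ascending): 7, 18, 24, 29, 33, 35, 38, 39, 40, 42, 42
The 2 values of 42 occupy positions 10–11 → each gets rank 11.
Sample 2 values → pooled ranks: 33→5, 38→7, 24→3, 7→1, 42→11
Mean rank = (5 + 7 + 3 + 1 + 11) / 5 = 5.40

5.40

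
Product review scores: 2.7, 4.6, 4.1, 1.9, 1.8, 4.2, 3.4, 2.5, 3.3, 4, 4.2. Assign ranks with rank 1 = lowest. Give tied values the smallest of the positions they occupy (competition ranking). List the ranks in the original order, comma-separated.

Sorted (ascending): 1.8, 1.9, 2.5, 2.7, 3.3, 3.4, 4, 4.1, 4.2, 4.2, 4.6
The 2 values of 4.2 occupy positions 9–10 → each gets rank 9.

4, 11, 8, 2, 1, 9, 6, 3, 5, 7, 9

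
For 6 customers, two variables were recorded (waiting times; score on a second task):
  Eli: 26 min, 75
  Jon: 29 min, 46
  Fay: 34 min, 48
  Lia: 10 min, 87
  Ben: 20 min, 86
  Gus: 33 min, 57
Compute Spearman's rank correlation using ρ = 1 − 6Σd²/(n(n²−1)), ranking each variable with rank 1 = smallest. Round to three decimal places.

-0.829

Ranks of variable 1: 3, 4, 6, 1, 2, 5
Ranks of variable 2: 4, 1, 2, 6, 5, 3
d = r₁ − r₂: -1, 3, 4, -5, -3, 2
d²: 1, 9, 16, 25, 9, 4; Σd² = 64
ρ = 1 − 6·64/(6·35) = 1 − 384/210 = -0.829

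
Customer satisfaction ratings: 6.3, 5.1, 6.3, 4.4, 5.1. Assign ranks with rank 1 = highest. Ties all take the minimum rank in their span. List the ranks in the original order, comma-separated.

Sorted (descending): 6.3, 6.3, 5.1, 5.1, 4.4
The 2 values of 6.3 occupy positions 1–2 → each gets rank 1.
The 2 values of 5.1 occupy positions 3–4 → each gets rank 3.

1, 3, 1, 5, 3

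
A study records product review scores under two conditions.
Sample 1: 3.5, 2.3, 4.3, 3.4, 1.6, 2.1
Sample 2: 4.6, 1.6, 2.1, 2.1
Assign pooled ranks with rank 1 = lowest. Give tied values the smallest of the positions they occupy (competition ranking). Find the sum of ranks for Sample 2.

17

Sorted (ascending): 1.6, 1.6, 2.1, 2.1, 2.1, 2.3, 3.4, 3.5, 4.3, 4.6
The 2 values of 1.6 occupy positions 1–2 → each gets rank 1.
The 3 values of 2.1 occupy positions 3–5 → each gets rank 3.
Sample 2 values → pooled ranks: 4.6→10, 1.6→1, 2.1→3, 2.1→3
Rank sum = 10 + 1 + 3 + 3 = 17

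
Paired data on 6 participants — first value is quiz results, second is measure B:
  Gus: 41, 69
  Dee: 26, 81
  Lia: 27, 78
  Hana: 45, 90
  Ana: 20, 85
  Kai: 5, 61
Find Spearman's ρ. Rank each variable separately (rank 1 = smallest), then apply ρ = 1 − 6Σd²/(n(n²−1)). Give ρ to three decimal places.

Ranks of variable 1: 5, 3, 4, 6, 2, 1
Ranks of variable 2: 2, 4, 3, 6, 5, 1
d = r₁ − r₂: 3, -1, 1, 0, -3, 0
d²: 9, 1, 1, 0, 9, 0; Σd² = 20
ρ = 1 − 6·20/(6·35) = 1 − 120/210 = 0.429

0.429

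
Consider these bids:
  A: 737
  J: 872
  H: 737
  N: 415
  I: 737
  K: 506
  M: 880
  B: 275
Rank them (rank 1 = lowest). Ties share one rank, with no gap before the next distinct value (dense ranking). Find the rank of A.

4

Sorted (ascending): 275, 415, 506, 737, 737, 737, 872, 880
The 3 values of 737 share dense rank 4.
Remaining distinct values take the next consecutive integers.
A has value 737 → rank 4.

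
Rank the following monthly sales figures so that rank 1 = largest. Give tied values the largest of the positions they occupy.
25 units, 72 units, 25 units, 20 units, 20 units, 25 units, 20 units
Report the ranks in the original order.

4, 1, 4, 7, 7, 4, 7

Sorted (descending): 72, 25, 25, 25, 20, 20, 20
The 3 values of 25 occupy positions 2–4 → each gets rank 4.
The 3 values of 20 occupy positions 5–7 → each gets rank 7.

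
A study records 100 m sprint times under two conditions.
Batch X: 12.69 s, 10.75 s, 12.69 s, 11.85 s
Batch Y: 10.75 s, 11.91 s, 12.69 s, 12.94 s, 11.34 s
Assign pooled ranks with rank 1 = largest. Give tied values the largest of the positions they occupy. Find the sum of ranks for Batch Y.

26

Sorted (descending): 12.94, 12.69, 12.69, 12.69, 11.91, 11.85, 11.34, 10.75, 10.75
The 3 values of 12.69 occupy positions 2–4 → each gets rank 4.
The 2 values of 10.75 occupy positions 8–9 → each gets rank 9.
Batch Y values → pooled ranks: 10.75→9, 11.91→5, 12.69→4, 12.94→1, 11.34→7
Rank sum = 9 + 5 + 4 + 1 + 7 = 26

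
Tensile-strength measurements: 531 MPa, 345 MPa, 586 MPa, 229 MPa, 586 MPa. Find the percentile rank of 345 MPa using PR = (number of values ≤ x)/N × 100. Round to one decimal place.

N = 5.
Strictly below 345: 1. Equal to 345: 1.
PR = 2/5 × 100 = 40.0

40.0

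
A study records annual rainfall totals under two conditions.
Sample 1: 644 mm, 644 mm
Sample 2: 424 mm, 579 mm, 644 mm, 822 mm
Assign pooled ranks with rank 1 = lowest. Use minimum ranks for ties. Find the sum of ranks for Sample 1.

Sorted (ascending): 424, 579, 644, 644, 644, 822
The 3 values of 644 occupy positions 3–5 → each gets rank 3.
Sample 1 values → pooled ranks: 644→3, 644→3
Rank sum = 3 + 3 = 6

6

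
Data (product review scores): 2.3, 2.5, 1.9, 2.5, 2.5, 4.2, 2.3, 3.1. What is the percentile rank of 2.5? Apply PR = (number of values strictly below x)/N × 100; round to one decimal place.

37.5

N = 8.
Strictly below 2.5: 3. Equal to 2.5: 3.
PR = 3/8 × 100 = 37.5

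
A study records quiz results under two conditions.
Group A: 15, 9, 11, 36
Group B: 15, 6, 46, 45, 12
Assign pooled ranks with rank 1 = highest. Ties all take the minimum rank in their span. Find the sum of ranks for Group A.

22

Sorted (descending): 46, 45, 36, 15, 15, 12, 11, 9, 6
The 2 values of 15 occupy positions 4–5 → each gets rank 4.
Group A values → pooled ranks: 15→4, 9→8, 11→7, 36→3
Rank sum = 4 + 8 + 7 + 3 = 22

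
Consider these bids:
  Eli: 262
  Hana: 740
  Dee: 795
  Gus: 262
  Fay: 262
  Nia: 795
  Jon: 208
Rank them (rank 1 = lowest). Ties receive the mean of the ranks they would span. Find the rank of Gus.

3

Sorted (ascending): 208, 262, 262, 262, 740, 795, 795
The 3 values of 262 occupy positions 2–4 → average rank 3.
The 2 values of 795 occupy positions 6–7 → average rank (6+7)/2 = 6.5.
Gus has value 262 → rank 3.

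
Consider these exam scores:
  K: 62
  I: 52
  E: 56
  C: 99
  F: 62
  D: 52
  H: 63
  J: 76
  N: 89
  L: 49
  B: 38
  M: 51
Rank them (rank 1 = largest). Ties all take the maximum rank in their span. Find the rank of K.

Sorted (descending): 99, 89, 76, 63, 62, 62, 56, 52, 52, 51, 49, 38
The 2 values of 62 occupy positions 5–6 → each gets rank 6.
The 2 values of 52 occupy positions 8–9 → each gets rank 9.
K has value 62 → rank 6.

6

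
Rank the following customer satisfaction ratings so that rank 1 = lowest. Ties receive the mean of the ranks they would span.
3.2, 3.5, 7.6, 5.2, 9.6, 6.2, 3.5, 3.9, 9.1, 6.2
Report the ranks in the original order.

Sorted (ascending): 3.2, 3.5, 3.5, 3.9, 5.2, 6.2, 6.2, 7.6, 9.1, 9.6
The 2 values of 3.5 occupy positions 2–3 → average rank (2+3)/2 = 2.5.
The 2 values of 6.2 occupy positions 6–7 → average rank (6+7)/2 = 6.5.

1, 2.5, 8, 5, 10, 6.5, 2.5, 4, 9, 6.5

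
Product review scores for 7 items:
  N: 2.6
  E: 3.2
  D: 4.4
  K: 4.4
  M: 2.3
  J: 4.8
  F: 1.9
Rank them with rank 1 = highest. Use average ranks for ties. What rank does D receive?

2.5

Sorted (descending): 4.8, 4.4, 4.4, 3.2, 2.6, 2.3, 1.9
The 2 values of 4.4 occupy positions 2–3 → average rank (2+3)/2 = 2.5.
D has value 4.4 → rank 2.5.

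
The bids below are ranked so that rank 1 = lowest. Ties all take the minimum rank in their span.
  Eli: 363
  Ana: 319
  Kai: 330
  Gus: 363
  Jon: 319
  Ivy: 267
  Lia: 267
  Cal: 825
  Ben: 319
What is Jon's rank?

3

Sorted (ascending): 267, 267, 319, 319, 319, 330, 363, 363, 825
The 2 values of 267 occupy positions 1–2 → each gets rank 1.
The 3 values of 319 occupy positions 3–5 → each gets rank 3.
The 2 values of 363 occupy positions 7–8 → each gets rank 7.
Jon has value 319 → rank 3.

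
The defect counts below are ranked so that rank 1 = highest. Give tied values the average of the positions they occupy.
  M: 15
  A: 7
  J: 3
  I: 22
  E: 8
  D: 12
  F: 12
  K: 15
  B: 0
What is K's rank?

Sorted (descending): 22, 15, 15, 12, 12, 8, 7, 3, 0
The 2 values of 15 occupy positions 2–3 → average rank (2+3)/2 = 2.5.
The 2 values of 12 occupy positions 4–5 → average rank (4+5)/2 = 4.5.
K has value 15 → rank 2.5.

2.5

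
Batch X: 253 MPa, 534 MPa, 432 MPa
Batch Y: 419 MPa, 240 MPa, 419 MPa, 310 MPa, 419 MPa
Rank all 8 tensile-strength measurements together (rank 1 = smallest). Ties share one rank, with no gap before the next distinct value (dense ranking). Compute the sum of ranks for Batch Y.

16

Sorted (ascending): 240, 253, 310, 419, 419, 419, 432, 534
The 3 values of 419 share dense rank 4.
Remaining distinct values take the next consecutive integers.
Batch Y values → pooled ranks: 419→4, 240→1, 419→4, 310→3, 419→4
Rank sum = 4 + 1 + 4 + 3 + 4 = 16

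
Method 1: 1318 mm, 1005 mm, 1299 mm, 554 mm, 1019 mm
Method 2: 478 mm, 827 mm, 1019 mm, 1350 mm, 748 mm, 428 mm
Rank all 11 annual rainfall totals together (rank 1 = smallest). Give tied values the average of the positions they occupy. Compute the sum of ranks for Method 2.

Sorted (ascending): 428, 478, 554, 748, 827, 1005, 1019, 1019, 1299, 1318, 1350
The 2 values of 1019 occupy positions 7–8 → average rank (7+8)/2 = 7.5.
Method 2 values → pooled ranks: 478→2, 827→5, 1019→7.5, 1350→11, 748→4, 428→1
Rank sum = 2 + 5 + 7.5 + 11 + 4 + 1 = 30.5

30.5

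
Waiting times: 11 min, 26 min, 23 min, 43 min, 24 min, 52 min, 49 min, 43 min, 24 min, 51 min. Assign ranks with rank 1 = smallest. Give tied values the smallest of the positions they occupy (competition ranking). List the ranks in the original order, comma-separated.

1, 5, 2, 6, 3, 10, 8, 6, 3, 9

Sorted (ascending): 11, 23, 24, 24, 26, 43, 43, 49, 51, 52
The 2 values of 24 occupy positions 3–4 → each gets rank 3.
The 2 values of 43 occupy positions 6–7 → each gets rank 6.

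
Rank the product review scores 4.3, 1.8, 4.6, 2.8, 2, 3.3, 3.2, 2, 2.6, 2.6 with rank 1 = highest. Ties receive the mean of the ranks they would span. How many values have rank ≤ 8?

7

Sorted (descending): 4.6, 4.3, 3.3, 3.2, 2.8, 2.6, 2.6, 2, 2, 1.8
The 2 values of 2.6 occupy positions 6–7 → average rank (6+7)/2 = 6.5.
The 2 values of 2 occupy positions 8–9 → average rank (8+9)/2 = 8.5.
Ranks ≤ 8: {1, 2, 3, 4, 5, 6.5, 6.5} → 7 values.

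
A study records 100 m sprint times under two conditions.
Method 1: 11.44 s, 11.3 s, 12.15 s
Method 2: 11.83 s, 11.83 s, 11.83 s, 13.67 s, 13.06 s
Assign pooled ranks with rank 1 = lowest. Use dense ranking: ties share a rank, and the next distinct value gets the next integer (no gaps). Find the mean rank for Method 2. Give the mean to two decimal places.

4.00

Sorted (ascending): 11.3, 11.44, 11.83, 11.83, 11.83, 12.15, 13.06, 13.67
The 3 values of 11.83 share dense rank 3.
Remaining distinct values take the next consecutive integers.
Method 2 values → pooled ranks: 11.83→3, 11.83→3, 11.83→3, 13.67→6, 13.06→5
Mean rank = (3 + 3 + 3 + 6 + 5) / 5 = 4.00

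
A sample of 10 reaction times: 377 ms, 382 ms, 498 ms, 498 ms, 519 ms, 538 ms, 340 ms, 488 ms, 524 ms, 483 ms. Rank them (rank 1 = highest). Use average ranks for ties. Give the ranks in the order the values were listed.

Sorted (descending): 538, 524, 519, 498, 498, 488, 483, 382, 377, 340
The 2 values of 498 occupy positions 4–5 → average rank (4+5)/2 = 4.5.

9, 8, 4.5, 4.5, 3, 1, 10, 6, 2, 7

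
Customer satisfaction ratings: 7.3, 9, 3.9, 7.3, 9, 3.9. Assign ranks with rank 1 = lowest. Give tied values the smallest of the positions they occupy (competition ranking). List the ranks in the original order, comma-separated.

3, 5, 1, 3, 5, 1

Sorted (ascending): 3.9, 3.9, 7.3, 7.3, 9, 9
The 2 values of 3.9 occupy positions 1–2 → each gets rank 1.
The 2 values of 7.3 occupy positions 3–4 → each gets rank 3.
The 2 values of 9 occupy positions 5–6 → each gets rank 5.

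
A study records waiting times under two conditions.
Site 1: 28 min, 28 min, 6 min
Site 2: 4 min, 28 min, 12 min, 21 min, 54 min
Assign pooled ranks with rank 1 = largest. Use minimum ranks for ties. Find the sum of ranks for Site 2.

Sorted (descending): 54, 28, 28, 28, 21, 12, 6, 4
The 3 values of 28 occupy positions 2–4 → each gets rank 2.
Site 2 values → pooled ranks: 4→8, 28→2, 12→6, 21→5, 54→1
Rank sum = 8 + 2 + 6 + 5 + 1 = 22

22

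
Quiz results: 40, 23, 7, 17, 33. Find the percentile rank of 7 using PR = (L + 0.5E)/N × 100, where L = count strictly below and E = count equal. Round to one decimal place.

10.0

N = 5.
Strictly below 7: 0. Equal to 7: 1.
PR = (0 + 0.5·1)/5 × 100 = 10.0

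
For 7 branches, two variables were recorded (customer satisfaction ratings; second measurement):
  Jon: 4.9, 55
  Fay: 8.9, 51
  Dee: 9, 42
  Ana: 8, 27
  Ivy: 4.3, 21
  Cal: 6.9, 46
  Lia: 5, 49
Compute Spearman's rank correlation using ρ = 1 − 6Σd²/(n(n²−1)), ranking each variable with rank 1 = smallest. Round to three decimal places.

Ranks of variable 1: 2, 6, 7, 5, 1, 4, 3
Ranks of variable 2: 7, 6, 3, 2, 1, 4, 5
d = r₁ − r₂: -5, 0, 4, 3, 0, 0, -2
d²: 25, 0, 16, 9, 0, 0, 4; Σd² = 54
ρ = 1 − 6·54/(7·48) = 1 − 324/336 = 0.036

0.036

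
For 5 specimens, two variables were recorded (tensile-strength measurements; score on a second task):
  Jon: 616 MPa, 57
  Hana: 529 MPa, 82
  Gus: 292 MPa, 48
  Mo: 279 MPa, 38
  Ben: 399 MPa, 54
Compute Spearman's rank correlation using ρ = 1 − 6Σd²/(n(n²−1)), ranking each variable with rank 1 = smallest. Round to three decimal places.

Ranks of variable 1: 5, 4, 2, 1, 3
Ranks of variable 2: 4, 5, 2, 1, 3
d = r₁ − r₂: 1, -1, 0, 0, 0
d²: 1, 1, 0, 0, 0; Σd² = 2
ρ = 1 − 6·2/(5·24) = 1 − 12/120 = 0.900

0.900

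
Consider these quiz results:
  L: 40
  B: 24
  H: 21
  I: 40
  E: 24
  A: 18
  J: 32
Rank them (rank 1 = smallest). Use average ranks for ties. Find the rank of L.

6.5

Sorted (ascending): 18, 21, 24, 24, 32, 40, 40
The 2 values of 24 occupy positions 3–4 → average rank (3+4)/2 = 3.5.
The 2 values of 40 occupy positions 6–7 → average rank (6+7)/2 = 6.5.
L has value 40 → rank 6.5.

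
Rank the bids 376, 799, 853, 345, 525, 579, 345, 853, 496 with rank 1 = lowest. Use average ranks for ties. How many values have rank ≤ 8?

Sorted (ascending): 345, 345, 376, 496, 525, 579, 799, 853, 853
The 2 values of 345 occupy positions 1–2 → average rank (1+2)/2 = 1.5.
The 2 values of 853 occupy positions 8–9 → average rank (8+9)/2 = 8.5.
Ranks ≤ 8: {1.5, 1.5, 3, 4, 5, 6, 7} → 7 values.

7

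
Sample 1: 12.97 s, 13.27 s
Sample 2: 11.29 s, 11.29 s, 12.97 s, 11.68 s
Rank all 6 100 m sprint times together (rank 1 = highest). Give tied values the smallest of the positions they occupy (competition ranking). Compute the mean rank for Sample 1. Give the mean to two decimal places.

1.50

Sorted (descending): 13.27, 12.97, 12.97, 11.68, 11.29, 11.29
The 2 values of 12.97 occupy positions 2–3 → each gets rank 2.
The 2 values of 11.29 occupy positions 5–6 → each gets rank 5.
Sample 1 values → pooled ranks: 12.97→2, 13.27→1
Mean rank = (2 + 1) / 2 = 1.50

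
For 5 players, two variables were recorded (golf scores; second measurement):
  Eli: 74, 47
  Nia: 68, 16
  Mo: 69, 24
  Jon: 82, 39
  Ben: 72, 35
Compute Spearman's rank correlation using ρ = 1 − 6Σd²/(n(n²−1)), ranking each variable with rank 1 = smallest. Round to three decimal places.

Ranks of variable 1: 4, 1, 2, 5, 3
Ranks of variable 2: 5, 1, 2, 4, 3
d = r₁ − r₂: -1, 0, 0, 1, 0
d²: 1, 0, 0, 1, 0; Σd² = 2
ρ = 1 − 6·2/(5·24) = 1 − 12/120 = 0.900

0.900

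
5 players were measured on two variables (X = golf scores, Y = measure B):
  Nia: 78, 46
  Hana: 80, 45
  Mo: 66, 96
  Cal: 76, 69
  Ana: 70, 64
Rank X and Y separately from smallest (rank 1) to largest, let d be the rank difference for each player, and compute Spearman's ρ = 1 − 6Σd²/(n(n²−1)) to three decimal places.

-0.900

Ranks of variable 1: 4, 5, 1, 3, 2
Ranks of variable 2: 2, 1, 5, 4, 3
d = r₁ − r₂: 2, 4, -4, -1, -1
d²: 4, 16, 16, 1, 1; Σd² = 38
ρ = 1 − 6·38/(5·24) = 1 − 228/120 = -0.900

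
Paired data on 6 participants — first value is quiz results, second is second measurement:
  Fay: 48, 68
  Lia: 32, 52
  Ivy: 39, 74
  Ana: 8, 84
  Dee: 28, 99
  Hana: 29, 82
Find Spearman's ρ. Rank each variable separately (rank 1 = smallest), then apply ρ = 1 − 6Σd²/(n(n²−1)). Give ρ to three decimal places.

-0.771

Ranks of variable 1: 6, 4, 5, 1, 2, 3
Ranks of variable 2: 2, 1, 3, 5, 6, 4
d = r₁ − r₂: 4, 3, 2, -4, -4, -1
d²: 16, 9, 4, 16, 16, 1; Σd² = 62
ρ = 1 − 6·62/(6·35) = 1 − 372/210 = -0.771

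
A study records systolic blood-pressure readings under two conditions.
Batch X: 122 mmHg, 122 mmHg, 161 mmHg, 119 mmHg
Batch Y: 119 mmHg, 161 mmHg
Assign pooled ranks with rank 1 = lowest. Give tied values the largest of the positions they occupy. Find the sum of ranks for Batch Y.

8

Sorted (ascending): 119, 119, 122, 122, 161, 161
The 2 values of 119 occupy positions 1–2 → each gets rank 2.
The 2 values of 122 occupy positions 3–4 → each gets rank 4.
The 2 values of 161 occupy positions 5–6 → each gets rank 6.
Batch Y values → pooled ranks: 119→2, 161→6
Rank sum = 2 + 6 = 8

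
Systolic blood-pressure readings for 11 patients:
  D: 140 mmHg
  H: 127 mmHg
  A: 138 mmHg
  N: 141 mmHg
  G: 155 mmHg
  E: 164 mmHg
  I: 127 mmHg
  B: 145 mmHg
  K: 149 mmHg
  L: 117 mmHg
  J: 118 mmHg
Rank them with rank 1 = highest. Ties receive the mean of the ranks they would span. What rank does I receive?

8.5

Sorted (descending): 164, 155, 149, 145, 141, 140, 138, 127, 127, 118, 117
The 2 values of 127 occupy positions 8–9 → average rank (8+9)/2 = 8.5.
I has value 127 mmHg → rank 8.5.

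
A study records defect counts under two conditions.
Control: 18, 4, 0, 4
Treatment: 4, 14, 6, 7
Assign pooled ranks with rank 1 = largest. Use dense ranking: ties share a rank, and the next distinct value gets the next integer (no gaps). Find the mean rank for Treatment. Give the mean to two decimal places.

Sorted (descending): 18, 14, 7, 6, 4, 4, 4, 0
The 3 values of 4 share dense rank 5.
Remaining distinct values take the next consecutive integers.
Treatment values → pooled ranks: 4→5, 14→2, 6→4, 7→3
Mean rank = (5 + 2 + 4 + 3) / 4 = 3.50

3.50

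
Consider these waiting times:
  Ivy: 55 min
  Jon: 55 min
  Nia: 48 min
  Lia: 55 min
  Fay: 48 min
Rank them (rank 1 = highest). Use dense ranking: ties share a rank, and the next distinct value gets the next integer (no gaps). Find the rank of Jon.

1

Sorted (descending): 55, 55, 55, 48, 48
The 3 values of 55 share dense rank 1.
The 2 values of 48 share dense rank 2.
Jon has value 55 min → rank 1.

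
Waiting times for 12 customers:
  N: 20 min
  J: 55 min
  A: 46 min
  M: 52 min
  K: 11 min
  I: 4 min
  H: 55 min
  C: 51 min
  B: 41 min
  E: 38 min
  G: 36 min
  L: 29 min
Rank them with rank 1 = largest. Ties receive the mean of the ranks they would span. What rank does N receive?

10

Sorted (descending): 55, 55, 52, 51, 46, 41, 38, 36, 29, 20, 11, 4
The 2 values of 55 occupy positions 1–2 → average rank (1+2)/2 = 1.5.
N has value 20 min → rank 10.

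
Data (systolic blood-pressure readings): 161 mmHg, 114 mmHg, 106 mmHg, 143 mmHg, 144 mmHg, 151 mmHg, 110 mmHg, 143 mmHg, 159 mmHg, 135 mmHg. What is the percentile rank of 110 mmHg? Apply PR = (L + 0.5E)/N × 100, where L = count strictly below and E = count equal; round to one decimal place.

15.0

N = 10.
Strictly below 110: 1. Equal to 110: 1.
PR = (1 + 0.5·1)/10 × 100 = 15.0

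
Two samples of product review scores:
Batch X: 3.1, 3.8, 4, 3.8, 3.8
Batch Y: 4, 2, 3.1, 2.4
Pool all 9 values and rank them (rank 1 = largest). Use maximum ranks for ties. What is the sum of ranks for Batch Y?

Sorted (descending): 4, 4, 3.8, 3.8, 3.8, 3.1, 3.1, 2.4, 2
The 2 values of 4 occupy positions 1–2 → each gets rank 2.
The 3 values of 3.8 occupy positions 3–5 → each gets rank 5.
The 2 values of 3.1 occupy positions 6–7 → each gets rank 7.
Batch Y values → pooled ranks: 4→2, 2→9, 3.1→7, 2.4→8
Rank sum = 2 + 9 + 7 + 8 = 26

26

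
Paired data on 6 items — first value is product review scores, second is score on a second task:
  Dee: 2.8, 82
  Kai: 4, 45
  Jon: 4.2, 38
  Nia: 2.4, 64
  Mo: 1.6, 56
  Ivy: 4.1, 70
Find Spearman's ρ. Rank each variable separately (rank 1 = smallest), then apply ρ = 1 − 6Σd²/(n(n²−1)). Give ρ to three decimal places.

-0.314

Ranks of variable 1: 3, 4, 6, 2, 1, 5
Ranks of variable 2: 6, 2, 1, 4, 3, 5
d = r₁ − r₂: -3, 2, 5, -2, -2, 0
d²: 9, 4, 25, 4, 4, 0; Σd² = 46
ρ = 1 − 6·46/(6·35) = 1 − 276/210 = -0.314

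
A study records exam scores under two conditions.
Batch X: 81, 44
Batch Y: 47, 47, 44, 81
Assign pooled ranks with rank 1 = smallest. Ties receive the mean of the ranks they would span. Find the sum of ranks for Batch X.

Sorted (ascending): 44, 44, 47, 47, 81, 81
The 2 values of 44 occupy positions 1–2 → average rank (1+2)/2 = 1.5.
The 2 values of 47 occupy positions 3–4 → average rank (3+4)/2 = 3.5.
The 2 values of 81 occupy positions 5–6 → average rank (5+6)/2 = 5.5.
Batch X values → pooled ranks: 81→5.5, 44→1.5
Rank sum = 5.5 + 1.5 = 7

7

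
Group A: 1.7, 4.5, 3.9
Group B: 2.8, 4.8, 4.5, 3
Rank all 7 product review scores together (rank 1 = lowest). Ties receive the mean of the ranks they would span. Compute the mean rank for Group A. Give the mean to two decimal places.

3.50

Sorted (ascending): 1.7, 2.8, 3, 3.9, 4.5, 4.5, 4.8
The 2 values of 4.5 occupy positions 5–6 → average rank (5+6)/2 = 5.5.
Group A values → pooled ranks: 1.7→1, 4.5→5.5, 3.9→4
Mean rank = (1 + 5.5 + 4) / 3 = 3.50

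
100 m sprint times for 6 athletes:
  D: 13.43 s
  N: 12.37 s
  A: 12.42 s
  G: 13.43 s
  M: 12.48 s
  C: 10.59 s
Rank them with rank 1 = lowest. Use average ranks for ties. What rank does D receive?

5.5

Sorted (ascending): 10.59, 12.37, 12.42, 12.48, 13.43, 13.43
The 2 values of 13.43 occupy positions 5–6 → average rank (5+6)/2 = 5.5.
D has value 13.43 s → rank 5.5.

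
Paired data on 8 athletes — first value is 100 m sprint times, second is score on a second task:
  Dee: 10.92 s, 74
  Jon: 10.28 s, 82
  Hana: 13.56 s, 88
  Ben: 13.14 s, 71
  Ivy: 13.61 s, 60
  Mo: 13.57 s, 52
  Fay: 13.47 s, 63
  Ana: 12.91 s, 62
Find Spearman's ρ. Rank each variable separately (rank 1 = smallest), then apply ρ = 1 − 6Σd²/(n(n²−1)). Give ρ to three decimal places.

-0.548

Ranks of variable 1: 2, 1, 6, 4, 8, 7, 5, 3
Ranks of variable 2: 6, 7, 8, 5, 2, 1, 4, 3
d = r₁ − r₂: -4, -6, -2, -1, 6, 6, 1, 0
d²: 16, 36, 4, 1, 36, 36, 1, 0; Σd² = 130
ρ = 1 − 6·130/(8·63) = 1 − 780/504 = -0.548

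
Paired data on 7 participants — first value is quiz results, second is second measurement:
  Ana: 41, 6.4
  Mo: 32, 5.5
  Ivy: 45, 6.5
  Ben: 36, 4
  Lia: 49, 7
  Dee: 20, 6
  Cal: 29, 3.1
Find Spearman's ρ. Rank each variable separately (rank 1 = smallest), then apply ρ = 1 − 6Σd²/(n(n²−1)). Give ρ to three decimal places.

0.750

Ranks of variable 1: 5, 3, 6, 4, 7, 1, 2
Ranks of variable 2: 5, 3, 6, 2, 7, 4, 1
d = r₁ − r₂: 0, 0, 0, 2, 0, -3, 1
d²: 0, 0, 0, 4, 0, 9, 1; Σd² = 14
ρ = 1 − 6·14/(7·48) = 1 − 84/336 = 0.750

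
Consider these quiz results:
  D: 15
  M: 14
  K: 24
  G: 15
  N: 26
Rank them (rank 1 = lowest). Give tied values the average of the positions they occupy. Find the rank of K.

4

Sorted (ascending): 14, 15, 15, 24, 26
The 2 values of 15 occupy positions 2–3 → average rank (2+3)/2 = 2.5.
K has value 24 → rank 4.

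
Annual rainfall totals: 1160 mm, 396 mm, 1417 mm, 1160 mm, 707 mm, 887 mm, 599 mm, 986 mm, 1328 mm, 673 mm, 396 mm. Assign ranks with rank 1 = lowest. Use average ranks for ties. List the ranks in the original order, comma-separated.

8.5, 1.5, 11, 8.5, 5, 6, 3, 7, 10, 4, 1.5

Sorted (ascending): 396, 396, 599, 673, 707, 887, 986, 1160, 1160, 1328, 1417
The 2 values of 396 occupy positions 1–2 → average rank (1+2)/2 = 1.5.
The 2 values of 1160 occupy positions 8–9 → average rank (8+9)/2 = 8.5.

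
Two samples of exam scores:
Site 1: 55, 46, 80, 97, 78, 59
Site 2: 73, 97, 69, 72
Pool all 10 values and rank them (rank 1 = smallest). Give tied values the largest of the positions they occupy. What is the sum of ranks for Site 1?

31

Sorted (ascending): 46, 55, 59, 69, 72, 73, 78, 80, 97, 97
The 2 values of 97 occupy positions 9–10 → each gets rank 10.
Site 1 values → pooled ranks: 55→2, 46→1, 80→8, 97→10, 78→7, 59→3
Rank sum = 2 + 1 + 8 + 10 + 7 + 3 = 31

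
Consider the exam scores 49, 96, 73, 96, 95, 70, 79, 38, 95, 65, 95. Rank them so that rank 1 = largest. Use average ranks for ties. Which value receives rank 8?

70

Sorted (descending): 96, 96, 95, 95, 95, 79, 73, 70, 65, 49, 38
The 2 values of 96 occupy positions 1–2 → average rank (1+2)/2 = 1.5.
The 3 values of 95 occupy positions 3–5 → average rank 4.
Rank 8 → value 70.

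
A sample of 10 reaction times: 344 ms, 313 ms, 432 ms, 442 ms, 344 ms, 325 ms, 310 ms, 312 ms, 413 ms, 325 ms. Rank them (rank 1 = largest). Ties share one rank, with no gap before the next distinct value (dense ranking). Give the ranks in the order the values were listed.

4, 6, 2, 1, 4, 5, 8, 7, 3, 5

Sorted (descending): 442, 432, 413, 344, 344, 325, 325, 313, 312, 310
The 2 values of 344 share dense rank 4.
The 2 values of 325 share dense rank 5.
Remaining distinct values take the next consecutive integers.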